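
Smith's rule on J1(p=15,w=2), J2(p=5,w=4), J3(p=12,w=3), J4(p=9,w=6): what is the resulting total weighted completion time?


WSPT order (by p/w): J2 → J4 → J3 → J1
  J2: C=5, w·C=4×5=20
  J4: C=14, w·C=6×14=84
  J3: C=26, w·C=3×26=78
  J1: C=41, w·C=2×41=82
Σ w·C = 264
= 264


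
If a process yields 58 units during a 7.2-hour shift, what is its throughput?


Throughput = units / time
= 58 / 7.2
= 8.1 units/hour


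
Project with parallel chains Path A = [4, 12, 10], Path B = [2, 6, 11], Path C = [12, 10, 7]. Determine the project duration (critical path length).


Path A: 4 + 12 + 10 = 26
Path B: 2 + 6 + 11 = 19
Path C: 12 + 10 + 7 = 29
Critical path = longest = max(26, 19, 29)
= 29 (Path C)


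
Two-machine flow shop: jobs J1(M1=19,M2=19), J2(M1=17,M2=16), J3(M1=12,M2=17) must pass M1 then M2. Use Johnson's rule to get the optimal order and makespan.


Johnson's rule:
Group 1 (M1≤M2, sort by M1): ['J3', 'J1']
Group 2 (M1>M2, sort desc M2): ['J2']
Sequence: J3 → J1 → J2
Makespan calculation:
  J3: M1 done=12, M2 done=29
  J1: M1 done=31, M2 done=50
  J2: M1 done=48, M2 done=66
= Sequence: J3 → J1 → J2, Makespan: 66


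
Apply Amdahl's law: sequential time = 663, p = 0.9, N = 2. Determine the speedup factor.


Amdahl's law: T_p = T × ((1-p) + p/N)
= 663 × ((1-0.9) + 0.9/2)
= 663 × (0.10 + 0.4500)
= 663 × 0.5500
= 364.65
Speedup = 663/364.65
= 1.82×


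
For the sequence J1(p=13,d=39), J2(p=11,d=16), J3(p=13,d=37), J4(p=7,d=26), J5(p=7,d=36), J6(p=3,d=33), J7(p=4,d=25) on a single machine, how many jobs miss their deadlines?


Completion vs due date:
  J1: C=13, d=39 → on time
  J2: C=24, d=16 → TARDY
  J3: C=37, d=37 → on time
  J4: C=44, d=26 → TARDY
  J5: C=51, d=36 → TARDY
  J6: C=54, d=33 → TARDY
  J7: C=58, d=25 → TARDY
Tardy jobs: J2, J4, J5, J6, J7
Count = 5


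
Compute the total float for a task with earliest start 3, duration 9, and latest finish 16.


EF = ES + duration = 3 + 9 = 12
LS = LF - duration = 16 - 9 = 7
Total Float = LF - EF = 16 - 12
(or LS - ES = 7 - 3)
= 4


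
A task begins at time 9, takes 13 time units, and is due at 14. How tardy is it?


Completion = start + processing = 9 + 13 = 22
Tardiness = max(0, C - d) = max(0, 22 - 14)
= max(0, 8)
= 8


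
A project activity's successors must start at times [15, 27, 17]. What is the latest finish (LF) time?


LF = min of all successor start times
Successors start at: [15, 27, 17]
LF = min(15, 27, 17)
= 15


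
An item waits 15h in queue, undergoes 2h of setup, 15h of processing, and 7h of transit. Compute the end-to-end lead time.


Lead time = queue + setup + processing + transit
= 15 + 2 + 15 + 7
= 39 hours


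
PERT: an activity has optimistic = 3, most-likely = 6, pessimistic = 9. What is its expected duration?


te = (o + 4m + p) / 6
= (3 + 4×6 + 9) / 6
= (3 + 24 + 9) / 6
= 36 / 6
= 6.00


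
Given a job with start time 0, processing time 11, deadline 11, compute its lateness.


Completion = 0 + 11 = 11
Lateness = C - d = 11 - 11
= 0


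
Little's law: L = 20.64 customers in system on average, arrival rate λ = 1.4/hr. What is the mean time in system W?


Little's law: L = λW → W = L / λ
= 20.64 / 1.4
= 14.74 hours


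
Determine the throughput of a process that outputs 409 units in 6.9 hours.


Throughput = units / time
= 409 / 6.9
= 59.3 units/hour


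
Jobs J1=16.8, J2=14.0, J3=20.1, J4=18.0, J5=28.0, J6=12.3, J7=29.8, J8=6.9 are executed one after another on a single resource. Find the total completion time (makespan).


Sequential makespan: sum all processing times
= 16.8 + 14.0 + 20.1 + 18.0 + 28.0 + 12.3 + 29.8 + 6.9
= 145.9 time units


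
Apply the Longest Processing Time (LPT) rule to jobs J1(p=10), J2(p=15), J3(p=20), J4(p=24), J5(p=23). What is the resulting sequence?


LPT: sort by longest processing time first
  J4: p=24
  J5: p=23
  J3: p=20
  J2: p=15
  J1: p=10
Order: J4 → J5 → J3 → J2 → J1


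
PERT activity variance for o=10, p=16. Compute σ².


σ² = ((p - o) / 6)² = (p - o)² / 36
= (16 - 10)² / 36
= 6² / 36
= 36 / 36
= 1.0000


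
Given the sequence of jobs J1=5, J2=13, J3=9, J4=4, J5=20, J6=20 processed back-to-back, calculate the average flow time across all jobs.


Completion times:
  J1: completes at 5
  J2: completes at 18
  J3: completes at 27
  J4: completes at 31
  J5: completes at 51
  J6: completes at 71
Sum = 203
Average = 203/6
= 33.83


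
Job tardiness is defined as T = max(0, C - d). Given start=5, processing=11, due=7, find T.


Completion = start + processing = 5 + 11 = 16
Tardiness = max(0, C - d) = max(0, 16 - 7)
= max(0, 9)
= 9


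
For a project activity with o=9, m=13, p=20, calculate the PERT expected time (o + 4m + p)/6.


te = (o + 4m + p) / 6
= (9 + 4×13 + 20) / 6
= (9 + 52 + 20) / 6
= 81 / 6
= 13.50


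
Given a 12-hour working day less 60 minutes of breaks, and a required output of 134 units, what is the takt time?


Available = 12×60 - 60 = 660 min
Takt time = 660 / 134
= 4.93 min/unit


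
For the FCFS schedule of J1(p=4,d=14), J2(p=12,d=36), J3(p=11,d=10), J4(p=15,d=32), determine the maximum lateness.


Lateness per job (L = C - d):
  J1: C=4, d=14, L=-10
  J2: C=16, d=36, L=-20
  J3: C=27, d=10, L=17
  J4: C=42, d=32, L=10
Lmax = max(-10, -20, 17, 10)
= 17


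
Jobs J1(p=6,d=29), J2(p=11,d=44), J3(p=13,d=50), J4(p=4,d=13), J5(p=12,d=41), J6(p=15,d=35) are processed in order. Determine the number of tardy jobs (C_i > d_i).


Completion vs due date:
  J1: C=6, d=29 → on time
  J2: C=17, d=44 → on time
  J3: C=30, d=50 → on time
  J4: C=34, d=13 → TARDY
  J5: C=46, d=41 → TARDY
  J6: C=61, d=35 → TARDY
Tardy jobs: J4, J5, J6
Count = 3


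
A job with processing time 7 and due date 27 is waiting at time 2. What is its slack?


Slack = due - current_time - processing
= 27 - 2 - 7
= 18


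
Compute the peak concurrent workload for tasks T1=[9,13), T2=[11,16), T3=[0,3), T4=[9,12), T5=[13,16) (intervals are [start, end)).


Check each time point for overlaps:
  t=11: 3 tasks active (T1, T2, T4)
Max concurrent = 3


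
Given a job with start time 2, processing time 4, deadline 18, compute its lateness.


Completion = 2 + 4 = 6
Lateness = C - d = 6 - 18
= -12


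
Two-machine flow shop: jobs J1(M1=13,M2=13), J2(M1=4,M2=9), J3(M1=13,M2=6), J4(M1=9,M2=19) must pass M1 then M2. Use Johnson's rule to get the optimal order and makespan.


Johnson's rule:
Group 1 (M1≤M2, sort by M1): ['J2', 'J4', 'J1']
Group 2 (M1>M2, sort desc M2): ['J3']
Sequence: J2 → J4 → J1 → J3
Makespan calculation:
  J2: M1 done=4, M2 done=13
  J4: M1 done=13, M2 done=32
  J1: M1 done=26, M2 done=45
  J3: M1 done=39, M2 done=51
= Sequence: J2 → J4 → J1 → J3, Makespan: 51


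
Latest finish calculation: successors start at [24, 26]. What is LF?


LF = min of all successor start times
Successors start at: [24, 26]
LF = min(24, 26)
= 24


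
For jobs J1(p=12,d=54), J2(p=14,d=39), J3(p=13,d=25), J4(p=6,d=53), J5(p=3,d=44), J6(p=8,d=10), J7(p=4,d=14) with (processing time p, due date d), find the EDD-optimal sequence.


EDD: sort by earliest due date
  J6: d=10, p=8
  J7: d=14, p=4
  J3: d=25, p=13
  J2: d=39, p=14
  J5: d=44, p=3
  J4: d=53, p=6
  J1: d=54, p=12
Order: J6 → J7 → J3 → J2 → J5 → J4 → J1


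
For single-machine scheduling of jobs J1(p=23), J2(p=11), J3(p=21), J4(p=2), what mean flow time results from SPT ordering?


SPT order: J4 → J2 → J3 → J1
Completion times:
  J4: C=2
  J2: C=13
  J3: C=34
  J1: C=57
Sum = 106, n = 4
Mean flow = 106/4
= 26.50


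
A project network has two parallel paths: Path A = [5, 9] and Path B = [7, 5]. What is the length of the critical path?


Path A: 5 + 9 = 14
Path B: 7 + 5 = 12
Critical path = longest = max(14, 12)
= 14 (Path A)


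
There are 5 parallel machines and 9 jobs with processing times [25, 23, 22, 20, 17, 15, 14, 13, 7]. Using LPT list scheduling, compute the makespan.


Jobs (LPT sorted): [25, 23, 22, 20, 17, 15, 14, 13, 7]
Machines: 5
  J=25 → Machine 1 (load: 0+25=25)
  J=23 → Machine 2 (load: 0+23=23)
  J=22 → Machine 3 (load: 0+22=22)
  J=20 → Machine 4 (load: 0+20=20)
  J=17 → Machine 5 (load: 0+17=17)
  J=15 → Machine 5 (load: 17+15=32)
  J=14 → Machine 4 (load: 20+14=34)
  J=13 → Machine 3 (load: 22+13=35)
  J=7 → Machine 2 (load: 23+7=30)
Machine loads: [25, 30, 35, 34, 32]
Makespan = max = 35 time units


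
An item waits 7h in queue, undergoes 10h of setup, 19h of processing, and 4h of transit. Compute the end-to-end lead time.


Lead time = queue + setup + processing + transit
= 7 + 10 + 19 + 4
= 40 hours


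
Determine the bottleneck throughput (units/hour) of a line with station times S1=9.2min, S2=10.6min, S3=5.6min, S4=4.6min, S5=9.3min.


Bottleneck = longest station time
Station times: [9.2, 10.6, 5.6, 4.6, 9.3]
Max = 10.6 min
Rate = 60 / 10.6
= 5.66 units/hour (bottleneck: 10.6min)


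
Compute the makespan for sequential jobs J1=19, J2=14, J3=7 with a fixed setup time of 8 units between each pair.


Makespan = Σ processing + (n-1) × setup
= (19 + 14 + 7) + (3-1)×8
= 40 + 16
= 56 time units


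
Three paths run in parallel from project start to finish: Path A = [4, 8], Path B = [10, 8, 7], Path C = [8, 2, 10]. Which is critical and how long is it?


Path A: 4 + 8 = 12
Path B: 10 + 8 + 7 = 25
Path C: 8 + 2 + 10 = 20
Critical path = longest = max(12, 25, 20)
= 25 (Path B)


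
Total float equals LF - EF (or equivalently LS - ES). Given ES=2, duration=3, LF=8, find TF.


EF = ES + duration = 2 + 3 = 5
LS = LF - duration = 8 - 3 = 5
Total Float = LF - EF = 8 - 5
(or LS - ES = 5 - 2)
= 3


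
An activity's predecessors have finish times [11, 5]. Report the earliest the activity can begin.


ES = max of all predecessor completion times
Predecessors: [11, 5]
ES = max(11, 5)
= 11


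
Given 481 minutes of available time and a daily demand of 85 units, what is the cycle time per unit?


Cycle time = available time / demand
= 481 / 85
= 5.66 min/unit


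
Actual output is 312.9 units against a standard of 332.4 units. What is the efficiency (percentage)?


Efficiency = (actual / standard) × 100
= (312.9 / 332.4) × 100
= 94.1%


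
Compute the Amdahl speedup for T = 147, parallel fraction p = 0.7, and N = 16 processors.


Amdahl's law: T_p = T × ((1-p) + p/N)
= 147 × ((1-0.7) + 0.7/16)
= 147 × (0.30 + 0.0437)
= 147 × 0.3438
= 50.53
Speedup = 147/50.53
= 2.91×


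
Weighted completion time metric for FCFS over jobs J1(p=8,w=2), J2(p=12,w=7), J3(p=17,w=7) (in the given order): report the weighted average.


Completion times:
  J1: C=8, w×C=2×8=16
  J2: C=20, w×C=7×20=140
  J3: C=37, w×C=7×37=259
Sum w×C = 415
Sum w = 16
Weighted avg = 415/16
= 25.94


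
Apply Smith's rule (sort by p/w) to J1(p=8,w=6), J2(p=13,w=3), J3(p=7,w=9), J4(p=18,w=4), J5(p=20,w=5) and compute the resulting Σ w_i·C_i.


WSPT order (by p/w): J3 → J1 → J5 → J2 → J4
  J3: C=7, w·C=9×7=63
  J1: C=15, w·C=6×15=90
  J5: C=35, w·C=5×35=175
  J2: C=48, w·C=3×48=144
  J4: C=66, w·C=4×66=264
Σ w·C = 736
= 736


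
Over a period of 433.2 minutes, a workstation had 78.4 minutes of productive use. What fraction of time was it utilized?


Utilization = busy / total × 100
= 78.4 / 433.2 × 100
= 18.1%


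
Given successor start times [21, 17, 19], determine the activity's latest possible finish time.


LF = min of all successor start times
Successors start at: [21, 17, 19]
LF = min(21, 17, 19)
= 17


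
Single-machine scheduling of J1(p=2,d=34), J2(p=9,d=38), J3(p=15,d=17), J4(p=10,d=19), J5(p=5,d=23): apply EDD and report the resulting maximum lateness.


EDD order: J3 → J4 → J5 → J1 → J2
Completion and lateness:
  J3: C=15, d=17, L=15-17=-2
  J4: C=25, d=19, L=25-19=6
  J5: C=30, d=23, L=30-23=7
  J1: C=32, d=34, L=32-34=-2
  J2: C=41, d=38, L=41-38=3
Lmax = max(-2, 6, 7, -2, 3)
= 7


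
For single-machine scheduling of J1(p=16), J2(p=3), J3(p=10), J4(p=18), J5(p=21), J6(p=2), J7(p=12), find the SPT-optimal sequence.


SPT: sort by shortest processing time
  J6: p=2
  J2: p=3
  J3: p=10
  J7: p=12
  J1: p=16
  J4: p=18
  J5: p=21
Order: J6 → J2 → J3 → J7 → J1 → J4 → J5


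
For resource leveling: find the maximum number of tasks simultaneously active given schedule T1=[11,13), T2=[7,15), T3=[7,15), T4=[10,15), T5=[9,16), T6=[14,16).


Check each time point for overlaps:
  t=11: 5 tasks active (T1, T2, T3, T4, T5)
Max concurrent = 5


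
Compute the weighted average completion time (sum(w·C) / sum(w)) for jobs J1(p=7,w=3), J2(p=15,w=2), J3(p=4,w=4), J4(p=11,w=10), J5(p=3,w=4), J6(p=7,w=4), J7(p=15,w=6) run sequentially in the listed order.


Completion times:
  J1: C=7, w×C=3×7=21
  J2: C=22, w×C=2×22=44
  J3: C=26, w×C=4×26=104
  J4: C=37, w×C=10×37=370
  J5: C=40, w×C=4×40=160
  J6: C=47, w×C=4×47=188
  J7: C=62, w×C=6×62=372
Sum w×C = 1259
Sum w = 33
Weighted avg = 1259/33
= 38.15


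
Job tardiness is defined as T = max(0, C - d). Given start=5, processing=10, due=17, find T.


Completion = start + processing = 5 + 10 = 15
Tardiness = max(0, C - d) = max(0, 15 - 17)
= max(0, -2)
= 0


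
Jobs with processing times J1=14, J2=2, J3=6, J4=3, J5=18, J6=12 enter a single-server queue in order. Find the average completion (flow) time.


Completion times:
  J1: completes at 14
  J2: completes at 16
  J3: completes at 22
  J4: completes at 25
  J5: completes at 43
  J6: completes at 55
Sum = 175
Average = 175/6
= 29.17


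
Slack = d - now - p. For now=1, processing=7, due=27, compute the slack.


Slack = due - current_time - processing
= 27 - 1 - 7
= 19


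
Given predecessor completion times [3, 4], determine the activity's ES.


ES = max of all predecessor completion times
Predecessors: [3, 4]
ES = max(3, 4)
= 4


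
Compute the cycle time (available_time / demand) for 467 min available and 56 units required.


Cycle time = available time / demand
= 467 / 56
= 8.34 min/unit


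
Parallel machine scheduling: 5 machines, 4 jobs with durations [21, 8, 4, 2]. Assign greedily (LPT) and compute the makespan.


Jobs (LPT sorted): [21, 8, 4, 2]
Machines: 5
  J=21 → Machine 1 (load: 0+21=21)
  J=8 → Machine 2 (load: 0+8=8)
  J=4 → Machine 3 (load: 0+4=4)
  J=2 → Machine 4 (load: 0+2=2)
Machine loads: [21, 8, 4, 2, 0]
Makespan = max = 21 time units


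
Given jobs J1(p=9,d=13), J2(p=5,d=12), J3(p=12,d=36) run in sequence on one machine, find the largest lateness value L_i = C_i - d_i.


Lateness per job (L = C - d):
  J1: C=9, d=13, L=-4
  J2: C=14, d=12, L=2
  J3: C=26, d=36, L=-10
Lmax = max(-4, 2, -10)
= 2


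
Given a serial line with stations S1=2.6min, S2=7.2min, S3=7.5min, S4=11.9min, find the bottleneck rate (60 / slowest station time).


Bottleneck = longest station time
Station times: [2.6, 7.2, 7.5, 11.9]
Max = 11.9 min
Rate = 60 / 11.9
= 5.04 units/hour (bottleneck: 11.9min)


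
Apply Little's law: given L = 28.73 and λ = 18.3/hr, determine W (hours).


Little's law: L = λW → W = L / λ
= 28.73 / 18.3
= 1.57 hours


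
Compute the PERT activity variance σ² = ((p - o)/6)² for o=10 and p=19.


σ² = ((p - o) / 6)² = (p - o)² / 36
= (19 - 10)² / 36
= 9² / 36
= 81 / 36
= 2.2500


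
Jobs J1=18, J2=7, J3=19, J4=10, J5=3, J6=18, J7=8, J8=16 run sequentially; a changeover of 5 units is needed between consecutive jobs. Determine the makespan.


Makespan = Σ processing + (n-1) × setup
= (18 + 7 + 19 + 10 + 3 + 18 + 8 + 16) + (8-1)×5
= 99 + 35
= 134 time units


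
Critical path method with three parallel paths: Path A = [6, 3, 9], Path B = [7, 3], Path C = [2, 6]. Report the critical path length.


Path A: 6 + 3 + 9 = 18
Path B: 7 + 3 = 10
Path C: 2 + 6 = 8
Critical path = longest = max(18, 10, 8)
= 18 (Path A)


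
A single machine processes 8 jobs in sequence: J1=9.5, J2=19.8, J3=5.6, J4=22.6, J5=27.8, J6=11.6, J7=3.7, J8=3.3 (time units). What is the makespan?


Sequential makespan: sum all processing times
= 9.5 + 19.8 + 5.6 + 22.6 + 27.8 + 11.6 + 3.7 + 3.3
= 103.9 time units


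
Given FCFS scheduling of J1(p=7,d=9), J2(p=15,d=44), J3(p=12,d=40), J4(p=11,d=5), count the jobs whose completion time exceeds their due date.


Completion vs due date:
  J1: C=7, d=9 → on time
  J2: C=22, d=44 → on time
  J3: C=34, d=40 → on time
  J4: C=45, d=5 → TARDY
Tardy jobs: J4
Count = 1


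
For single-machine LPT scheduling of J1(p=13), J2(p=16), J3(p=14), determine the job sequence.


LPT: sort by longest processing time first
  J2: p=16
  J3: p=14
  J1: p=13
Order: J2 → J3 → J1


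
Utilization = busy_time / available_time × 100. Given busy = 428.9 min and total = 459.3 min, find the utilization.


Utilization = busy / total × 100
= 428.9 / 459.3 × 100
= 93.4%


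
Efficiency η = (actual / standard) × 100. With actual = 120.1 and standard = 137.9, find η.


Efficiency = (actual / standard) × 100
= (120.1 / 137.9) × 100
= 87.1%


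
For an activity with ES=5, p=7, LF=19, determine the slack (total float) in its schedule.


EF = ES + duration = 5 + 7 = 12
LS = LF - duration = 19 - 7 = 12
Total Float = LF - EF = 19 - 12
(or LS - ES = 12 - 5)
= 7


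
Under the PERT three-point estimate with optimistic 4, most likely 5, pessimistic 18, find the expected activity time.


te = (o + 4m + p) / 6
= (4 + 4×5 + 18) / 6
= (4 + 20 + 18) / 6
= 42 / 6
= 7.00


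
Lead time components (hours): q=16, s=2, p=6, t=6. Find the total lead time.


Lead time = queue + setup + processing + transit
= 16 + 2 + 6 + 6
= 30 hours


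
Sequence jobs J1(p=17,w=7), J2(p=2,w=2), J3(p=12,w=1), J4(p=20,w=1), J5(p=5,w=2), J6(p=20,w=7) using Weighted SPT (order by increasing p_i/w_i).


WSPT (Smith's rule): sort by p/w ascending
  J2: p/w = 2/2 = 1.000
  J1: p/w = 17/7 = 2.429
  J5: p/w = 5/2 = 2.500
  J6: p/w = 20/7 = 2.857
  J3: p/w = 12/1 = 12.000
  J4: p/w = 20/1 = 20.000
Order: J2 → J1 → J5 → J6 → J3 → J4


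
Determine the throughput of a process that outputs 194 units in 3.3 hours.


Throughput = units / time
= 194 / 3.3
= 58.8 units/hour


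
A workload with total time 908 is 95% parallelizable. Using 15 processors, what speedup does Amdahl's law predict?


Amdahl's law: T_p = T × ((1-p) + p/N)
= 908 × ((1-0.95) + 0.95/15)
= 908 × (0.05 + 0.0633)
= 908 × 0.1133
= 102.91
Speedup = 908/102.91
= 8.82×


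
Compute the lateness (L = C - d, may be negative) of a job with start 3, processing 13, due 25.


Completion = 3 + 13 = 16
Lateness = C - d = 16 - 25
= -9


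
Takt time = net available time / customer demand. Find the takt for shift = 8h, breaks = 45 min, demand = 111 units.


Available = 8×60 - 45 = 435 min
Takt time = 435 / 111
= 3.92 min/unit


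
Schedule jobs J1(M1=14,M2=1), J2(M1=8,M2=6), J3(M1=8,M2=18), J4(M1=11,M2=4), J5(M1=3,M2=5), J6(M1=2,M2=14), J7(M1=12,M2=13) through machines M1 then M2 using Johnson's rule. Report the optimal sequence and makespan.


Johnson's rule:
Group 1 (M1≤M2, sort by M1): ['J6', 'J5', 'J3', 'J7']
Group 2 (M1>M2, sort desc M2): ['J2', 'J4', 'J1']
Sequence: J6 → J5 → J3 → J7 → J2 → J4 → J1
Makespan calculation:
  J6: M1 done=2, M2 done=16
  J5: M1 done=5, M2 done=21
  J3: M1 done=13, M2 done=39
  J7: M1 done=25, M2 done=52
  J2: M1 done=33, M2 done=58
  J4: M1 done=44, M2 done=62
  J1: M1 done=58, M2 done=63
= Sequence: J6 → J5 → J3 → J7 → J2 → J4 → J1, Makespan: 63


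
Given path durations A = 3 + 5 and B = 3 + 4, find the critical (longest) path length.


Path A: 3 + 5 = 8
Path B: 3 + 4 = 7
Critical path = longest = max(8, 7)
= 8 (Path A)


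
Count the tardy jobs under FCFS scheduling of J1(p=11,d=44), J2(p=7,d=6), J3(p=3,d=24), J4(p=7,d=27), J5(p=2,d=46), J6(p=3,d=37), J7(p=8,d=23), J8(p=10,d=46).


Completion vs due date:
  J1: C=11, d=44 → on time
  J2: C=18, d=6 → TARDY
  J3: C=21, d=24 → on time
  J4: C=28, d=27 → TARDY
  J5: C=30, d=46 → on time
  J6: C=33, d=37 → on time
  J7: C=41, d=23 → TARDY
  J8: C=51, d=46 → TARDY
Tardy jobs: J2, J4, J7, J8
Count = 4


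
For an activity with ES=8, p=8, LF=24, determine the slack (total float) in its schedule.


EF = ES + duration = 8 + 8 = 16
LS = LF - duration = 24 - 8 = 16
Total Float = LF - EF = 24 - 16
(or LS - ES = 16 - 8)
= 8


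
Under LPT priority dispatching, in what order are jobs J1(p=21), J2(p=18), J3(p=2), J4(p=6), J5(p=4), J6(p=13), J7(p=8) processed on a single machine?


LPT: sort by longest processing time first
  J1: p=21
  J2: p=18
  J6: p=13
  J7: p=8
  J4: p=6
  J5: p=4
  J3: p=2
Order: J1 → J2 → J6 → J7 → J4 → J5 → J3


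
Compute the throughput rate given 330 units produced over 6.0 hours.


Throughput = units / time
= 330 / 6.0
= 55.0 units/hour


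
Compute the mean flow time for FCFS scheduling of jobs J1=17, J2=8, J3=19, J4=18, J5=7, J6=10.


Completion times:
  J1: completes at 17
  J2: completes at 25
  J3: completes at 44
  J4: completes at 62
  J5: completes at 69
  J6: completes at 79
Sum = 296
Average = 296/6
= 49.33


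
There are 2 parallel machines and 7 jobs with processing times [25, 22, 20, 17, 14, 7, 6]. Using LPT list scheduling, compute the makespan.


Jobs (LPT sorted): [25, 22, 20, 17, 14, 7, 6]
Machines: 2
  J=25 → Machine 1 (load: 0+25=25)
  J=22 → Machine 2 (load: 0+22=22)
  J=20 → Machine 2 (load: 22+20=42)
  J=17 → Machine 1 (load: 25+17=42)
  J=14 → Machine 1 (load: 42+14=56)
  J=7 → Machine 2 (load: 42+7=49)
  J=6 → Machine 2 (load: 49+6=55)
Machine loads: [56, 55]
Makespan = max = 56 time units


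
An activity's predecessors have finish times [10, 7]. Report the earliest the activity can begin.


ES = max of all predecessor completion times
Predecessors: [10, 7]
ES = max(10, 7)
= 10


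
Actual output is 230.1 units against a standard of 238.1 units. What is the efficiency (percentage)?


Efficiency = (actual / standard) × 100
= (230.1 / 238.1) × 100
= 96.6%


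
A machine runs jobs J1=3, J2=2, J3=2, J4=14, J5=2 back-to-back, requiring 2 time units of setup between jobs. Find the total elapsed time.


Makespan = Σ processing + (n-1) × setup
= (3 + 2 + 2 + 14 + 2) + (5-1)×2
= 23 + 8
= 31 time units


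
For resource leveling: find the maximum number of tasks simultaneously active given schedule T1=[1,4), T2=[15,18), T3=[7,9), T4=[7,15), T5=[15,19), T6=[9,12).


Check each time point for overlaps:
  t=7: 2 tasks active (T3, T4)
Max concurrent = 2


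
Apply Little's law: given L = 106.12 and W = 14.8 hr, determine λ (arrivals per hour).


Little's law: L = λW → λ = L / W
= 106.12 / 14.8
= 7.17 per hour


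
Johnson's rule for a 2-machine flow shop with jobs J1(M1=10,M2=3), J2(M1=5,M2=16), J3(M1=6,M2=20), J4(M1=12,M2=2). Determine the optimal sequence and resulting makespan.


Johnson's rule:
Group 1 (M1≤M2, sort by M1): ['J2', 'J3']
Group 2 (M1>M2, sort desc M2): ['J1', 'J4']
Sequence: J2 → J3 → J1 → J4
Makespan calculation:
  J2: M1 done=5, M2 done=21
  J3: M1 done=11, M2 done=41
  J1: M1 done=21, M2 done=44
  J4: M1 done=33, M2 done=46
= Sequence: J2 → J3 → J1 → J4, Makespan: 46


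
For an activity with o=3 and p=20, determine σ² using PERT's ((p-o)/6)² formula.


σ² = ((p - o) / 6)² = (p - o)² / 36
= (20 - 3)² / 36
= 17² / 36
= 289 / 36
= 8.0278


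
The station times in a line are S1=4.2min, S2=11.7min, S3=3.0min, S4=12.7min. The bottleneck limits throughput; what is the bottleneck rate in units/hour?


Bottleneck = longest station time
Station times: [4.2, 11.7, 3.0, 12.7]
Max = 12.7 min
Rate = 60 / 12.7
= 4.72 units/hour (bottleneck: 12.7min)


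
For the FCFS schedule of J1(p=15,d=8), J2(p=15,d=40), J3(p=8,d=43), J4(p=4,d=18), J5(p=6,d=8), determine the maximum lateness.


Lateness per job (L = C - d):
  J1: C=15, d=8, L=7
  J2: C=30, d=40, L=-10
  J3: C=38, d=43, L=-5
  J4: C=42, d=18, L=24
  J5: C=48, d=8, L=40
Lmax = max(7, -10, -5, 24, 40)
= 40


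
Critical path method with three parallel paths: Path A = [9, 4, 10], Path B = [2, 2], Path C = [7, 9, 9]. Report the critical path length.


Path A: 9 + 4 + 10 = 23
Path B: 2 + 2 = 4
Path C: 7 + 9 + 9 = 25
Critical path = longest = max(23, 4, 25)
= 25 (Path C)


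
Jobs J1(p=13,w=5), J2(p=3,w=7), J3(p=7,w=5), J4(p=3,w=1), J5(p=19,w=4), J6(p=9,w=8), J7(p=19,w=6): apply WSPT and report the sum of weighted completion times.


WSPT order (by p/w): J2 → J6 → J3 → J1 → J4 → J7 → J5
  J2: C=3, w·C=7×3=21
  J6: C=12, w·C=8×12=96
  J3: C=19, w·C=5×19=95
  J1: C=32, w·C=5×32=160
  J4: C=35, w·C=1×35=35
  J7: C=54, w·C=6×54=324
  J5: C=73, w·C=4×73=292
Σ w·C = 1023
= 1023


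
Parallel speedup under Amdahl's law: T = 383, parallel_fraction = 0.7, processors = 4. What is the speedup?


Amdahl's law: T_p = T × ((1-p) + p/N)
= 383 × ((1-0.7) + 0.7/4)
= 383 × (0.30 + 0.1750)
= 383 × 0.4750
= 181.93
Speedup = 383/181.93
= 2.11×


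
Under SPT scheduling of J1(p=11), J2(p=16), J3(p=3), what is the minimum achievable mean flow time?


SPT order: J3 → J1 → J2
Completion times:
  J3: C=3
  J1: C=14
  J2: C=30
Sum = 47, n = 3
Mean flow = 47/3
= 15.67


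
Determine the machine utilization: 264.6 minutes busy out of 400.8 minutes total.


Utilization = busy / total × 100
= 264.6 / 400.8 × 100
= 66.0%


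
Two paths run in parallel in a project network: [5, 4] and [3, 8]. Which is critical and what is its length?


Path A: 5 + 4 = 9
Path B: 3 + 8 = 11
Critical path = longest = max(9, 11)
= 11 (Path B)


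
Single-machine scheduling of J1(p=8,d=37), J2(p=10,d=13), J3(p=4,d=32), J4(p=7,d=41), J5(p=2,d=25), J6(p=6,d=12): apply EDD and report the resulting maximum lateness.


EDD order: J6 → J2 → J5 → J3 → J1 → J4
Completion and lateness:
  J6: C=6, d=12, L=6-12=-6
  J2: C=16, d=13, L=16-13=3
  J5: C=18, d=25, L=18-25=-7
  J3: C=22, d=32, L=22-32=-10
  J1: C=30, d=37, L=30-37=-7
  J4: C=37, d=41, L=37-41=-4
Lmax = max(-6, 3, -7, -10, -7, -4)
= 3


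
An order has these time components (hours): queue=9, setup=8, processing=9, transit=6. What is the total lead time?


Lead time = queue + setup + processing + transit
= 9 + 8 + 9 + 6
= 32 hours


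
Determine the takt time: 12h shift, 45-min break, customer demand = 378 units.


Available = 12×60 - 45 = 675 min
Takt time = 675 / 378
= 1.79 min/unit


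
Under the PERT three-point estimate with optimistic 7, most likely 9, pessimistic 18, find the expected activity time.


te = (o + 4m + p) / 6
= (7 + 4×9 + 18) / 6
= (7 + 36 + 18) / 6
= 61 / 6
= 10.17


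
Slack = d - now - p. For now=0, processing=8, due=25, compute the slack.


Slack = due - current_time - processing
= 25 - 0 - 8
= 17


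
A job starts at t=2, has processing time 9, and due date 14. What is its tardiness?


Completion = start + processing = 2 + 9 = 11
Tardiness = max(0, C - d) = max(0, 11 - 14)
= max(0, -3)
= 0


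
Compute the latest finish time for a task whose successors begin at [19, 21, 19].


LF = min of all successor start times
Successors start at: [19, 21, 19]
LF = min(19, 21, 19)
= 19


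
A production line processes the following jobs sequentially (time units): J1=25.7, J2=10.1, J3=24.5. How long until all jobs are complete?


Sequential makespan: sum all processing times
= 25.7 + 10.1 + 24.5
= 60.3 time units


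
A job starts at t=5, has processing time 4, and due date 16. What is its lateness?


Completion = 5 + 4 = 9
Lateness = C - d = 9 - 16
= -7


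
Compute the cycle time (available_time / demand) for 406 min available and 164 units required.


Cycle time = available time / demand
= 406 / 164
= 2.48 min/unit


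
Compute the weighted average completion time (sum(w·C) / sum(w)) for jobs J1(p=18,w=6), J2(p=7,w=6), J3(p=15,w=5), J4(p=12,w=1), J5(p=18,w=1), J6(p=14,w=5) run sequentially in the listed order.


Completion times:
  J1: C=18, w×C=6×18=108
  J2: C=25, w×C=6×25=150
  J3: C=40, w×C=5×40=200
  J4: C=52, w×C=1×52=52
  J5: C=70, w×C=1×70=70
  J6: C=84, w×C=5×84=420
Sum w×C = 1000
Sum w = 24
Weighted avg = 1000/24
= 41.67


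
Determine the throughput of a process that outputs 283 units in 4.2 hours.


Throughput = units / time
= 283 / 4.2
= 67.4 units/hour


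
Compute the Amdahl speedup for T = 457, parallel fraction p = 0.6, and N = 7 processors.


Amdahl's law: T_p = T × ((1-p) + p/N)
= 457 × ((1-0.6) + 0.6/7)
= 457 × (0.40 + 0.0857)
= 457 × 0.4857
= 221.97
Speedup = 457/221.97
= 2.06×


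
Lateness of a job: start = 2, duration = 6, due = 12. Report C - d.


Completion = 2 + 6 = 8
Lateness = C - d = 8 - 12
= -4


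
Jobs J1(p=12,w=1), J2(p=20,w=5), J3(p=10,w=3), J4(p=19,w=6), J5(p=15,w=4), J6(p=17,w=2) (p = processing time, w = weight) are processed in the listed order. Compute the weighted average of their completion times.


Completion times:
  J1: C=12, w×C=1×12=12
  J2: C=32, w×C=5×32=160
  J3: C=42, w×C=3×42=126
  J4: C=61, w×C=6×61=366
  J5: C=76, w×C=4×76=304
  J6: C=93, w×C=2×93=186
Sum w×C = 1154
Sum w = 21
Weighted avg = 1154/21
= 54.95


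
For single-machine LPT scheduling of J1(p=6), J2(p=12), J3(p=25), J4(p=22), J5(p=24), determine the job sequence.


LPT: sort by longest processing time first
  J3: p=25
  J5: p=24
  J4: p=22
  J2: p=12
  J1: p=6
Order: J3 → J5 → J4 → J2 → J1


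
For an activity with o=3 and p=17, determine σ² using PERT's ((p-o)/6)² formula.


σ² = ((p - o) / 6)² = (p - o)² / 36
= (17 - 3)² / 36
= 14² / 36
= 196 / 36
= 5.4444


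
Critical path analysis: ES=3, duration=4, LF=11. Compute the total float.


EF = ES + duration = 3 + 4 = 7
LS = LF - duration = 11 - 4 = 7
Total Float = LF - EF = 11 - 7
(or LS - ES = 7 - 3)
= 4


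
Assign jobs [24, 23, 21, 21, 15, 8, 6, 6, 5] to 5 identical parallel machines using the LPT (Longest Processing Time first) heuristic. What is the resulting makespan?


Jobs (LPT sorted): [24, 23, 21, 21, 15, 8, 6, 6, 5]
Machines: 5
  J=24 → Machine 1 (load: 0+24=24)
  J=23 → Machine 2 (load: 0+23=23)
  J=21 → Machine 3 (load: 0+21=21)
  J=21 → Machine 4 (load: 0+21=21)
  J=15 → Machine 5 (load: 0+15=15)
  J=8 → Machine 5 (load: 15+8=23)
  J=6 → Machine 3 (load: 21+6=27)
  J=6 → Machine 4 (load: 21+6=27)
  J=5 → Machine 2 (load: 23+5=28)
Machine loads: [24, 28, 27, 27, 23]
Makespan = max = 28 time units


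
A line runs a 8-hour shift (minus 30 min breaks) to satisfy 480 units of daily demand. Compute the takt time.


Available = 8×60 - 30 = 450 min
Takt time = 450 / 480
= 0.94 min/unit


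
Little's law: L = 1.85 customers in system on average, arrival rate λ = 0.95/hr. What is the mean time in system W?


Little's law: L = λW → W = L / λ
= 1.85 / 0.95
= 1.95 hours


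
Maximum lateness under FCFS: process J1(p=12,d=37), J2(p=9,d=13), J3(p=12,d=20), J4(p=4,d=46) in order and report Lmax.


Lateness per job (L = C - d):
  J1: C=12, d=37, L=-25
  J2: C=21, d=13, L=8
  J3: C=33, d=20, L=13
  J4: C=37, d=46, L=-9
Lmax = max(-25, 8, 13, -9)
= 13


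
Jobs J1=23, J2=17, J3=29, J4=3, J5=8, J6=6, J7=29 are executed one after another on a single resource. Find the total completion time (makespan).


Sequential makespan: sum all processing times
= 23 + 17 + 29 + 3 + 8 + 6 + 29
= 115 time units


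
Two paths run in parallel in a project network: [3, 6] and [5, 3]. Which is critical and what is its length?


Path A: 3 + 6 = 9
Path B: 5 + 3 = 8
Critical path = longest = max(9, 8)
= 9 (Path A)


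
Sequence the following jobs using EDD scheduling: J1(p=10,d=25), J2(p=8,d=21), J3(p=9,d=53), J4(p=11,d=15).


EDD: sort by earliest due date
  J4: d=15, p=11
  J2: d=21, p=8
  J1: d=25, p=10
  J3: d=53, p=9
Order: J4 → J2 → J1 → J3


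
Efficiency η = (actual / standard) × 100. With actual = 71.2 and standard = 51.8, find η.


Efficiency = (actual / standard) × 100
= (71.2 / 51.8) × 100
= 137.5%


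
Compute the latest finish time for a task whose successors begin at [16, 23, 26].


LF = min of all successor start times
Successors start at: [16, 23, 26]
LF = min(16, 23, 26)
= 16


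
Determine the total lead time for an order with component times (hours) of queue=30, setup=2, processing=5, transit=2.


Lead time = queue + setup + processing + transit
= 30 + 2 + 5 + 2
= 39 hours


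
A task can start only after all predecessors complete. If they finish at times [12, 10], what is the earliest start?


ES = max of all predecessor completion times
Predecessors: [12, 10]
ES = max(12, 10)
= 12


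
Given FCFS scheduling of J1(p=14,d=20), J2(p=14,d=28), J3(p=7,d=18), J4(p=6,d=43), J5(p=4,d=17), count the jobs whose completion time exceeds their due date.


Completion vs due date:
  J1: C=14, d=20 → on time
  J2: C=28, d=28 → on time
  J3: C=35, d=18 → TARDY
  J4: C=41, d=43 → on time
  J5: C=45, d=17 → TARDY
Tardy jobs: J3, J5
Count = 2


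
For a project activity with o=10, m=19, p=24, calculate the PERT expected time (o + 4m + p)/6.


te = (o + 4m + p) / 6
= (10 + 4×19 + 24) / 6
= (10 + 76 + 24) / 6
= 110 / 6
= 18.33


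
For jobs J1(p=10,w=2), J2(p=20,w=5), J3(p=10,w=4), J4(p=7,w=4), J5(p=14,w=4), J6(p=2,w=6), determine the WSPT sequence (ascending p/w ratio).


WSPT (Smith's rule): sort by p/w ascending
  J6: p/w = 2/6 = 0.333
  J4: p/w = 7/4 = 1.750
  J3: p/w = 10/4 = 2.500
  J5: p/w = 14/4 = 3.500
  J2: p/w = 20/5 = 4.000
  J1: p/w = 10/2 = 5.000
Order: J6 → J4 → J3 → J5 → J2 → J1


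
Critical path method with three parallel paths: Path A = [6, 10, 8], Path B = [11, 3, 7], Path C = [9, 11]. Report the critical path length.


Path A: 6 + 10 + 8 = 24
Path B: 11 + 3 + 7 = 21
Path C: 9 + 11 = 20
Critical path = longest = max(24, 21, 20)
= 24 (Path A)


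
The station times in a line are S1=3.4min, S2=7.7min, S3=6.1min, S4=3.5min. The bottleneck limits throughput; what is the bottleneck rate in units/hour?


Bottleneck = longest station time
Station times: [3.4, 7.7, 6.1, 3.5]
Max = 7.7 min
Rate = 60 / 7.7
= 7.79 units/hour (bottleneck: 7.7min)


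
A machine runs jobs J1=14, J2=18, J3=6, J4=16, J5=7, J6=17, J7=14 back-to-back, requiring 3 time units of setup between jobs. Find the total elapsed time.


Makespan = Σ processing + (n-1) × setup
= (14 + 18 + 6 + 16 + 7 + 17 + 14) + (7-1)×3
= 92 + 18
= 110 time units


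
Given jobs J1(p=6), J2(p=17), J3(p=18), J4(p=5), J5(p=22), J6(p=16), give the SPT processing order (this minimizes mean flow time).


SPT: sort by shortest processing time
  J4: p=5
  J1: p=6
  J6: p=16
  J2: p=17
  J3: p=18
  J5: p=22
Order: J4 → J1 → J6 → J2 → J3 → J5


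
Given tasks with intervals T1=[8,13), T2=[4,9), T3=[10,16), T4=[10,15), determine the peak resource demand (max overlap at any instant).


Check each time point for overlaps:
  t=10: 3 tasks active (T1, T3, T4)
Max concurrent = 3


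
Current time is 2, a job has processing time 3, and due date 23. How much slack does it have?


Slack = due - current_time - processing
= 23 - 2 - 3
= 18


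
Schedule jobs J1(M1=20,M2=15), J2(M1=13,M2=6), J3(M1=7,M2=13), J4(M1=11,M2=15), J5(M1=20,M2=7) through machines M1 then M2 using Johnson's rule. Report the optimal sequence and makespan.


Johnson's rule:
Group 1 (M1≤M2, sort by M1): ['J3', 'J4']
Group 2 (M1>M2, sort desc M2): ['J1', 'J5', 'J2']
Sequence: J3 → J4 → J1 → J5 → J2
Makespan calculation:
  J3: M1 done=7, M2 done=20
  J4: M1 done=18, M2 done=35
  J1: M1 done=38, M2 done=53
  J5: M1 done=58, M2 done=65
  J2: M1 done=71, M2 done=77
= Sequence: J3 → J4 → J1 → J5 → J2, Makespan: 77


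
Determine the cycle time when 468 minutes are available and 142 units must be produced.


Cycle time = available time / demand
= 468 / 142
= 3.30 min/unit


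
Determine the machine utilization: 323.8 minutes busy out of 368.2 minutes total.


Utilization = busy / total × 100
= 323.8 / 368.2 × 100
= 87.9%


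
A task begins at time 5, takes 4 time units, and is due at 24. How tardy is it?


Completion = start + processing = 5 + 4 = 9
Tardiness = max(0, C - d) = max(0, 9 - 24)
= max(0, -15)
= 0


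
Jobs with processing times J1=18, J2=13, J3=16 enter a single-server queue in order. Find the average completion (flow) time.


Completion times:
  J1: completes at 18
  J2: completes at 31
  J3: completes at 47
Sum = 96
Average = 96/3
= 32.00


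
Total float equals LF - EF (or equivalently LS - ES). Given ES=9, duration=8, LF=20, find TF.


EF = ES + duration = 9 + 8 = 17
LS = LF - duration = 20 - 8 = 12
Total Float = LF - EF = 20 - 17
(or LS - ES = 12 - 9)
= 3


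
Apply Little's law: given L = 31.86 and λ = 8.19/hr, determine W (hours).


Little's law: L = λW → W = L / λ
= 31.86 / 8.19
= 3.89 hours


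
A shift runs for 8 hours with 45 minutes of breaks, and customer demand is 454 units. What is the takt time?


Available = 8×60 - 45 = 435 min
Takt time = 435 / 454
= 0.96 min/unit


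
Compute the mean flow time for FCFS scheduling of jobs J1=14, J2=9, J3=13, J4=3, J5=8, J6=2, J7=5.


Completion times:
  J1: completes at 14
  J2: completes at 23
  J3: completes at 36
  J4: completes at 39
  J5: completes at 47
  J6: completes at 49
  J7: completes at 54
Sum = 262
Average = 262/7
= 37.43


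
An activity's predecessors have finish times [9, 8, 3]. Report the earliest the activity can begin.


ES = max of all predecessor completion times
Predecessors: [9, 8, 3]
ES = max(9, 8, 3)
= 9


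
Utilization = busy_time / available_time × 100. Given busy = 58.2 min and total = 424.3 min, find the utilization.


Utilization = busy / total × 100
= 58.2 / 424.3 × 100
= 13.7%


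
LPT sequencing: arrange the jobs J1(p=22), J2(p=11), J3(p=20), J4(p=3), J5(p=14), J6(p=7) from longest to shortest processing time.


LPT: sort by longest processing time first
  J1: p=22
  J3: p=20
  J5: p=14
  J2: p=11
  J6: p=7
  J4: p=3
Order: J1 → J3 → J5 → J2 → J6 → J4


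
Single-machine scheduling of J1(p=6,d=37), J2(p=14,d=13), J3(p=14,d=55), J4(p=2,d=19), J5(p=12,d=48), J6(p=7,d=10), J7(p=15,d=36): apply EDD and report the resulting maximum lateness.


EDD order: J6 → J2 → J4 → J7 → J1 → J5 → J3
Completion and lateness:
  J6: C=7, d=10, L=7-10=-3
  J2: C=21, d=13, L=21-13=8
  J4: C=23, d=19, L=23-19=4
  J7: C=38, d=36, L=38-36=2
  J1: C=44, d=37, L=44-37=7
  J5: C=56, d=48, L=56-48=8
  J3: C=70, d=55, L=70-55=15
Lmax = max(-3, 8, 4, 2, 7, 8, 15)
= 15


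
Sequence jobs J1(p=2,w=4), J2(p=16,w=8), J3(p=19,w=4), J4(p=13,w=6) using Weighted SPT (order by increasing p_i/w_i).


WSPT (Smith's rule): sort by p/w ascending
  J1: p/w = 2/4 = 0.500
  J2: p/w = 16/8 = 2.000
  J4: p/w = 13/6 = 2.167
  J3: p/w = 19/4 = 4.750
Order: J1 → J2 → J4 → J3


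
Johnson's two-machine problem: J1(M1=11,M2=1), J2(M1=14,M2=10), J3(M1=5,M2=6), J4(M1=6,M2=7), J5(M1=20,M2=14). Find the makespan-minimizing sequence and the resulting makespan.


Johnson's rule:
Group 1 (M1≤M2, sort by M1): ['J3', 'J4']
Group 2 (M1>M2, sort desc M2): ['J5', 'J2', 'J1']
Sequence: J3 → J4 → J5 → J2 → J1
Makespan calculation:
  J3: M1 done=5, M2 done=11
  J4: M1 done=11, M2 done=18
  J5: M1 done=31, M2 done=45
  J2: M1 done=45, M2 done=55
  J1: M1 done=56, M2 done=57
= Sequence: J3 → J4 → J5 → J2 → J1, Makespan: 57


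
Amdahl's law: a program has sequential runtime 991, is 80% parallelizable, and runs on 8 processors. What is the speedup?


Amdahl's law: T_p = T × ((1-p) + p/N)
= 991 × ((1-0.8) + 0.8/8)
= 991 × (0.20 + 0.1000)
= 991 × 0.3000
= 297.30
Speedup = 991/297.30
= 3.33×
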